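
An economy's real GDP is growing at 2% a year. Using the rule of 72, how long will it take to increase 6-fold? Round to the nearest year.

At 2% it doubles every 72/2 ≈ 36.00 years.
Reaching 6× takes log₂(6) ≈ 2.58 doublings.
2.58 × 36.00 ≈ 93 years.

approximately 93 years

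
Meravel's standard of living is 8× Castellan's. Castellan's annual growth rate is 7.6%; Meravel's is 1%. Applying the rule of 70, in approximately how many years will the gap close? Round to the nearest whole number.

around 32 years

Castellan gains on Meravel at 7.6% − 1% = 6.6 points a year.
At that relative rate the gap halves every 70/6.6 ≈ 10.61 years.
An 8× gap closes after 3 halvings: 3 × 10.61 ≈ 32 years.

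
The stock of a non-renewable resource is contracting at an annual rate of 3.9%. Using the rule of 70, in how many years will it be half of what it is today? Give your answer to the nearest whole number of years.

The rule works in reverse for decay: 70/3.9 ≈ 17.95 years to halve.

around 18 years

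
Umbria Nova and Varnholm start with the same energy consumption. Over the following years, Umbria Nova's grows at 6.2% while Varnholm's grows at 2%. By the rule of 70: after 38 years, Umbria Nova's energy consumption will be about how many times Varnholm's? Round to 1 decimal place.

Rate gap = 6.2% − 2% = 4.2 points.
The ratio doubles every 70/4.2 ≈ 16.67 years.
38/16.67 ≈ 2.28 doublings → ratio ≈ 2^2.28 ≈ 4.9.

4.9 times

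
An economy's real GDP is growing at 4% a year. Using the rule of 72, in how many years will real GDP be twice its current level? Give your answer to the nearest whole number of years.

18 years

72/4 ≈ 18.00, so it doubles roughly every 18 years.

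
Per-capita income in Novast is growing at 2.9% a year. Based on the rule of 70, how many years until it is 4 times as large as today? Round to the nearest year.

approximately 48 years

One doubling takes 70/2.9 = 24.14 years.
Getting to 4× needs 2 doublings: 2 × 24.14 ≈ 48 years.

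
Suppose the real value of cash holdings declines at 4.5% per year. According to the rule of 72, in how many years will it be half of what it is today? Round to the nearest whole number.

Falling at 4.5%, it halves about every 72/4.5 = 16.00 years.

about 16 years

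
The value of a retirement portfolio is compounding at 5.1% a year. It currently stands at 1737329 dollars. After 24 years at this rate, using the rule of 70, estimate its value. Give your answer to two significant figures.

5800000 dollars

Doubling time ≈ 70/5.1 = 13.73 years.
24 years is 24/13.73 ≈ 1.75 doublings, a factor of 2^1.75 ≈ 3.36.
1737329 × 3.36 ≈ 5800000 dollars.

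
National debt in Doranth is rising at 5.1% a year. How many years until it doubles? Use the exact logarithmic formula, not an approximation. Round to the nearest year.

t = ln(2) / ln(1 + 0.051) = 0.6931 / 0.049742 ≈ 13.93.
≈ 14 years.

14 years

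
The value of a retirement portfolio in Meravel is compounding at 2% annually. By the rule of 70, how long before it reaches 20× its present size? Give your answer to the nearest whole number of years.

≈ 151 years

One doubling takes 70/2 = 35.00 years.
20× is log₂ 20 ≈ 4.32 doublings, so ≈ 4.32 × 35.00 = 151 years.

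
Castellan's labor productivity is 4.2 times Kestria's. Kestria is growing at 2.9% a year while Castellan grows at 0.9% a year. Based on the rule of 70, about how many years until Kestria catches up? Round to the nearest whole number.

72 years

Kestria gains on Castellan at 2.9% − 0.9% = 2 points a year.
At that relative rate the gap halves every 70/2 ≈ 35.00 years.
A 4.2 times gap takes log₂(4.2) ≈ 2.07 halvings to close: 2.07 × 35.00 ≈ 72 years.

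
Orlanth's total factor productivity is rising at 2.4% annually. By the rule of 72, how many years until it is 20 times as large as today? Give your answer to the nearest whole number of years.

One doubling takes 72/2.4 = 30.00 years.
Reaching 20× takes log₂(20) ≈ 4.32 doublings.
4.32 × 30.00 ≈ 130 years.

130 years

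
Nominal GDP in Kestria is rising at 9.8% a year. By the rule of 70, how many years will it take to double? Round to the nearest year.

≈ 7 years

Doubling time ≈ 70 / 9.8 = 7.14 years.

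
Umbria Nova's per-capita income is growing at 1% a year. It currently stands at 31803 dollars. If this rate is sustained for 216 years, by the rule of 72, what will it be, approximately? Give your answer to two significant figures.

approximately 250000 dollars

Doubling time ≈ 72/1 = 72.00 years.
216 years is 216/72.00 ≈ 3.00 doublings, a factor of 2^3.00 ≈ 8.00.
31803 × 8.00 ≈ 250000 dollars.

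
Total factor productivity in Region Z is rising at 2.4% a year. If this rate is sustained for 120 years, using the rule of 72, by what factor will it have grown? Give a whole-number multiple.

72/2.4 ≈ 30.00 years per doubling.
120 years fits 4 doublings: 2^4 = 16.

about 16 times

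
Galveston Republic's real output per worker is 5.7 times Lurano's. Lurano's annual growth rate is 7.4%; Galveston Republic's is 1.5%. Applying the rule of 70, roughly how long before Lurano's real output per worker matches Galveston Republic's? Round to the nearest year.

around 30 years

What matters is the difference: 5.9 pp.
Rule of 70 on the gap: the ratio halves every 70/5.9 ≈ 11.86 years.
A 5.7 times gap takes log₂(5.7) ≈ 2.51 halvings to close: 2.51 × 11.86 ≈ 30 years.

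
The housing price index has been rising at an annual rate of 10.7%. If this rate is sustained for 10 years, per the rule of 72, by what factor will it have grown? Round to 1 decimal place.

Doubles every ≈ 6.73 years (72/10.7).
10 years is 1.49 doublings; 2^1.49 ≈ 2.8×.

approximately 2.8 times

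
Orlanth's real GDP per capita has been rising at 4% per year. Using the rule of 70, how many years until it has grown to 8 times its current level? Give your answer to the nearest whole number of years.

about 53 years

At 4% it doubles every 70/4 ≈ 17.50 years.
Getting to 8× needs 3 doublings: 3 × 17.50 ≈ 53 years.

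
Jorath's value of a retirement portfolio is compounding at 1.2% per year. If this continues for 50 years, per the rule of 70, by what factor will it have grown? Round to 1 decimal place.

approximately 1.8 times

Doubling time ≈ 70/1.2 = 58.33 years.
50 years / 58.33 ≈ 0.86 doublings → factor 2^0.86 ≈ 1.8.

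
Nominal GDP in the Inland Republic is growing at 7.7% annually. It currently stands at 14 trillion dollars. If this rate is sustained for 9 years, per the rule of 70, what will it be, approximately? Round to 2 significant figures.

It doubles every 70/7.7 ≈ 9.09 years, so 9 years is 0.99 doublings.
2^0.99 ≈ 1.99; 14 × 1.99 ≈ 28 trillion dollars.

roughly 28 trillion dollars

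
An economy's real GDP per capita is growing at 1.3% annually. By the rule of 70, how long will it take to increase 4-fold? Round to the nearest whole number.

about 108 years

Doubling time ≈ 70/1.3 = 53.85 years.
Getting to 4× needs 2 doublings: 2 × 53.85 ≈ 108 years.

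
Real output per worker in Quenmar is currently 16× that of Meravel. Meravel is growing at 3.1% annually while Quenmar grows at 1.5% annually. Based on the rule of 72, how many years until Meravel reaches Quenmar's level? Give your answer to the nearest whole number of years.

around 180 years

The growth-rate gap is 3.1% − 1.5% = 1.6 percentage points.
So the ratio between them halves every 72/1.6 ≈ 45.00 years.
A 16× gap closes after 4 halvings: 4 × 45.00 ≈ 180 years.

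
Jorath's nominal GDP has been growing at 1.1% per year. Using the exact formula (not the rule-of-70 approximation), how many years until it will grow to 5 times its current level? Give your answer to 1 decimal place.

147.1 years

t = ln(5) / ln(1 + 0.011) = 1.6094 / 0.010940 ≈ 147.11.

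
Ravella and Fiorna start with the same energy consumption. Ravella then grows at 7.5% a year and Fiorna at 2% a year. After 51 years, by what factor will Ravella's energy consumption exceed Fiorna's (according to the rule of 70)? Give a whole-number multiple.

Ravella pulls ahead at 5.5 pp per year, so the ratio doubles every 70/5.5 ≈ 12.73 years.
In 51 years that's 4.01 doublings: 2^4.01 ≈ 16.

≈ 16 times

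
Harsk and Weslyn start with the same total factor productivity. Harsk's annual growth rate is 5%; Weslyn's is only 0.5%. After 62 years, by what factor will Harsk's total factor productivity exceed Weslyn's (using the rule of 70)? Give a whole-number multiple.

about 16 times

Rate gap = 5% − 0.5% = 4.5 points.
The ratio doubles every 70/4.5 ≈ 15.56 years.
62/15.56 ≈ 3.98 doublings → ratio ≈ 2^3.98 ≈ 16.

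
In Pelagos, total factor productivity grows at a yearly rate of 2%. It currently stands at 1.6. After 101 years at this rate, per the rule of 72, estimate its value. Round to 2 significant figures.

about 11

It doubles every 72/2 ≈ 36.00 years, so 101 years is 2.81 doublings.
2^2.81 ≈ 7.01; 1.6 × 7.01 ≈ 11.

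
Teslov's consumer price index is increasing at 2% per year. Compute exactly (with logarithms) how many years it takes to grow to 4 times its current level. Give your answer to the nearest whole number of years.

t = ln(4) / ln(1 + 0.02) = 1.3863 / 0.019803 ≈ 70.00.
≈ 70 years.

70 years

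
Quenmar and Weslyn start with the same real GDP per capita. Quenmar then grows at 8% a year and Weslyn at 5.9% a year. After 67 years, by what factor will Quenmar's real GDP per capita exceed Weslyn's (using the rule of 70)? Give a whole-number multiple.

Quenmar pulls ahead at 2.1 pp per year, so the ratio doubles every 70/2.1 ≈ 33.33 years.
In 67 years that's 2.01 doublings: 2^2.01 ≈ 4.

about 4 times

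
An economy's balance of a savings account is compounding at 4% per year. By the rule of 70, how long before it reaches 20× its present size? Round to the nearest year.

One doubling takes 70/4 = 17.50 years.
20× is log₂ 20 ≈ 4.32 doublings, so ≈ 4.32 × 17.50 = 76 years.

approximately 76 years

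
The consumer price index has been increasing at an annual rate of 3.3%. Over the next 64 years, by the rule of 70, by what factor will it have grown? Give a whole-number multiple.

At 3.3% one doubling takes ≈ 21.21 years; 64 years is 3 of them, so ×8.

around 8 times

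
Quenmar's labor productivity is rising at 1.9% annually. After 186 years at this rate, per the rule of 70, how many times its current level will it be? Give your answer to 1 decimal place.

about 33.1 times

Doubling time ≈ 70/1.9 = 36.84 years.
186 years / 36.84 ≈ 5.05 doublings → factor 2^5.05 ≈ 33.1.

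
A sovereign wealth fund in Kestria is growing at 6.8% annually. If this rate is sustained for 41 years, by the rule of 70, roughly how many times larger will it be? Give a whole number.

around 16 times

At 6.8% one doubling takes ≈ 10.29 years; 41 years is 4 of them, so ×16.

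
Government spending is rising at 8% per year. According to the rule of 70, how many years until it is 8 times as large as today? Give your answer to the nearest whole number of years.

≈ 26 years

Doubling time ≈ 70/8 = 8.75 years.
8 = 2^3, so 3 doublings → 26 years.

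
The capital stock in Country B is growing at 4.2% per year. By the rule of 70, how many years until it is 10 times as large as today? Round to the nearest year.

One doubling takes 70/4.2 = 16.67 years.
Reaching 10× takes log₂(10) ≈ 3.32 doublings.
3.32 × 16.67 ≈ 55 years.

roughly 55 years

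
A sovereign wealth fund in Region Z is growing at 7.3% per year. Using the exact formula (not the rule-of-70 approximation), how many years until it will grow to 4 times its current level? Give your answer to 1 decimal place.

19.7 years

t = ln(4) / ln(1 + 0.073) = 1.3863 / 0.070458 ≈ 19.68.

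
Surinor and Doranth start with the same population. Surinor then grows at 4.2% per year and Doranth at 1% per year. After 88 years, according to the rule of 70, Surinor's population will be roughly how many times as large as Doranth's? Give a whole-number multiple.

Rate gap = 4.2% − 1% = 3.2 points.
The ratio doubles every 70/3.2 ≈ 21.88 years.
88/21.88 ≈ 4.02 doublings → ratio ≈ 2^4.02 ≈ 16.

about 16 times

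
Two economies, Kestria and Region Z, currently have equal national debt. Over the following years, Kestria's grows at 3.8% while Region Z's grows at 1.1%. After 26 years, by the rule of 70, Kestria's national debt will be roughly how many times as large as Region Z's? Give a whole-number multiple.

approximately 2 times

Kestria pulls ahead at 2.7 pp per year, so the ratio doubles every 70/2.7 ≈ 25.93 years.
In 26 years that's 1.00 doublings: 2^1.00 ≈ 2.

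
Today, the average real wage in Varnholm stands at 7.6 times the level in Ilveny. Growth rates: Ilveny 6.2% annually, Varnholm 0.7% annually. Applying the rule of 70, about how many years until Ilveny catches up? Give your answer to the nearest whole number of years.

≈ 37 years

What matters is the difference: 5.5 pp.
Rule of 70 on the gap: the ratio halves every 70/5.5 ≈ 12.73 years.
A 7.6 times gap takes log₂(7.6) ≈ 2.93 halvings to close: 2.93 × 12.73 ≈ 37 years.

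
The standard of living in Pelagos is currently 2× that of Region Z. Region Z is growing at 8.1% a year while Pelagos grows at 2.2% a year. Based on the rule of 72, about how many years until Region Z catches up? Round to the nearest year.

≈ 12 years

Region Z gains on Pelagos at 8.1% − 2.2% = 5.9 points a year.
At that relative rate the gap halves every 72/5.9 ≈ 12.20 years.
A 2× gap closes after 1 halving: 1 × 12.20 ≈ 12 years.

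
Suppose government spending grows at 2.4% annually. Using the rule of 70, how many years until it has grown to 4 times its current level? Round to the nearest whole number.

One doubling takes 70/2.4 = 29.17 years.
4× is 2 doublings, so 2 × 29.17 ≈ 58 years.

≈ 58 years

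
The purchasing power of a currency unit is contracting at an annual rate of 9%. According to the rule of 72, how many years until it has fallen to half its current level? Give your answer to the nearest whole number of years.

roughly 8 years

Halving time ≈ 72 / 9 = 8.00 → 8 years.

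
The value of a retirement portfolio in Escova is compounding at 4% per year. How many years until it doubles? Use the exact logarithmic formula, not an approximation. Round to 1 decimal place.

t = ln(2) / ln(1 + 0.04) = 0.6931 / 0.039221 ≈ 17.67.

17.7 years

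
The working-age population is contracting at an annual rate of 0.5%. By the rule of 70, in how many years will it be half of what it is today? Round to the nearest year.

around 140 years

Halving time ≈ 70 / 0.5 = 140.00 → 140 years.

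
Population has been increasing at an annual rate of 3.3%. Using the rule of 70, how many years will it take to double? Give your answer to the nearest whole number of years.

70/3.3 ≈ 21.21, so it doubles roughly every 21 years.

about 21 years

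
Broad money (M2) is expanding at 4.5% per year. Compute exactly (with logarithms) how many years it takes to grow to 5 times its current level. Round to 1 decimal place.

t = ln(5) / ln(1 + 0.045) = 1.6094 / 0.044017 ≈ 36.56.

36.6 years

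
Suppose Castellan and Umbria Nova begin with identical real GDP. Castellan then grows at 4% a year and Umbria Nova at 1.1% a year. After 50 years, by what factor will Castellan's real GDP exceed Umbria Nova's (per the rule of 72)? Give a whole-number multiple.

Rate gap = 4% − 1.1% = 2.9 points.
The ratio doubles every 72/2.9 ≈ 24.83 years.
50/24.83 ≈ 2.01 doublings → ratio ≈ 2^2.01 ≈ 4.

around 4 times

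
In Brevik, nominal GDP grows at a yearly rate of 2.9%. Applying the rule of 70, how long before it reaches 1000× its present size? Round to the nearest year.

One doubling takes 70/2.9 = 24.14 years.
Reaching 1000× takes log₂(1000) ≈ 9.97 doublings.
9.97 × 24.14 ≈ 241 years.

approximately 241 years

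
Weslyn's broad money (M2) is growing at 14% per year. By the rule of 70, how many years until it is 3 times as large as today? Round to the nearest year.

At 14% it doubles every 70/14 ≈ 5.00 years.
3× is log₂ 3 ≈ 1.58 doublings, so ≈ 1.58 × 5.00 = 8 years.

≈ 8 years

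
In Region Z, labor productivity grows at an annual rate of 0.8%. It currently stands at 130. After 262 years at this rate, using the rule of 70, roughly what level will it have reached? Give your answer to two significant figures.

It doubles every 70/0.8 ≈ 87.50 years, so 262 years is 2.99 doublings.
2^2.99 ≈ 7.94; 130 × 7.94 ≈ 1000.

approximately 1000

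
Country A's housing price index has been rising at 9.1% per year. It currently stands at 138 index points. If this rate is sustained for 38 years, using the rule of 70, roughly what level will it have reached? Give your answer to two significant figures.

Doubling time ≈ 70/9.1 = 7.69 years.
38 years is 38/7.69 ≈ 4.94 doublings, a factor of 2^4.94 ≈ 30.70.
138 × 30.70 ≈ 4200 index points.

about 4200 index points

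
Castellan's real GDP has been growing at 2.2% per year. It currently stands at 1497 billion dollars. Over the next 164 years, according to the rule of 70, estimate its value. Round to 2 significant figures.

Doubling time ≈ 70/2.2 = 31.82 years.
164 years is 164/31.82 ≈ 5.15 doublings, a factor of 2^5.15 ≈ 35.51.
1497 × 35.51 ≈ 53000 billion dollars.

≈ 53000 billion dollars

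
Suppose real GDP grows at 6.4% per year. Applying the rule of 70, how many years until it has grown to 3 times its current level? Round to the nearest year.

Doubling time ≈ 70/6.4 = 10.94 years.
Reaching 3× takes log₂(3) ≈ 1.58 doublings.
1.58 × 10.94 ≈ 17 years.

about 17 years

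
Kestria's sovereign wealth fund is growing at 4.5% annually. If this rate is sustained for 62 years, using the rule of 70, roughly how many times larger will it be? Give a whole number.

At 4.5% one doubling takes ≈ 15.56 years; 62 years is 4 of them, so ×16.

≈ 16 times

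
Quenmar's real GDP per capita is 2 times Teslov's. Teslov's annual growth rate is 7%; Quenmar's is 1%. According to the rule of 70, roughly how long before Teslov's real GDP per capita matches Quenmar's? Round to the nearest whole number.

The growth-rate gap is 7% − 1% = 6 percentage points.
So the ratio between them halves every 70/6 ≈ 11.67 years.
A 2 times gap closes after 1 halving: 1 × 11.67 ≈ 12 years.

12 years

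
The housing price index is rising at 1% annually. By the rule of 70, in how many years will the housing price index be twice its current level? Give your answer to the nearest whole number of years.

At 1%, doubling takes about 70/1 = 70.00 years.

approximately 70 years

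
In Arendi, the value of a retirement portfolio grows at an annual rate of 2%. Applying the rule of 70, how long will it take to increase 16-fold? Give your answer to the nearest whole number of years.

around 140 years

At 2% it doubles every 70/2 ≈ 35.00 years.
16× is 4 doublings, so 4 × 35.00 ≈ 140 years.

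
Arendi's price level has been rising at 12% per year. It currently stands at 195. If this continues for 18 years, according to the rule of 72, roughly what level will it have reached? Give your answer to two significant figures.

Doubling time ≈ 72/12 = 6.00 years.
18 years is 18/6.00 ≈ 3.00 doublings, a factor of 2^3.00 ≈ 8.00.
195 × 8.00 ≈ 1600.

approximately 1600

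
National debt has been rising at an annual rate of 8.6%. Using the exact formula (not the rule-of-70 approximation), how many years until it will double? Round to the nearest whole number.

t = ln(2) / ln(1 + 0.086) = 0.6931 / 0.082501 ≈ 8.40.
≈ 8 years.

8 years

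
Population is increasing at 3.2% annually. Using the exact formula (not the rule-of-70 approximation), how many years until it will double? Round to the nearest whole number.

22 years

t = ln(2) / ln(1 + 0.032) = 0.6931 / 0.031499 ≈ 22.00.
≈ 22 years.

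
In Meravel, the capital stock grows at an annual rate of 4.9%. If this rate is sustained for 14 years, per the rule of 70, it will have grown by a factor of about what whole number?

approximately 2 times

At 4.9% one doubling takes ≈ 14.29 years; 14 years is 1 of them, so ×2.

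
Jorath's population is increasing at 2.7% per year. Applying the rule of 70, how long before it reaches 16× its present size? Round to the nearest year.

104 years

At 2.7% it doubles every 70/2.7 ≈ 25.93 years.
Getting to 16× needs 4 doublings: 4 × 25.93 ≈ 104 years.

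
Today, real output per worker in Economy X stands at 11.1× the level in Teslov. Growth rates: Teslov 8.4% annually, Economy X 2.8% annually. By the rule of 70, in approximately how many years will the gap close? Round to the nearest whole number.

Teslov gains on Economy X at 8.4% − 2.8% = 5.6 points a year.
At that relative rate the gap halves every 70/5.6 ≈ 12.50 years.
An 11.1× gap takes log₂(11.1) ≈ 3.47 halvings to close: 3.47 × 12.50 ≈ 43 years.

roughly 43 years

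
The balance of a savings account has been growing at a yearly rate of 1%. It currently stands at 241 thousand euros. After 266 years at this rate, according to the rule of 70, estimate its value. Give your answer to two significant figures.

around 3400 thousand euros

It doubles every 70/1 ≈ 70.00 years, so 266 years is 3.80 doublings.
2^3.80 ≈ 13.93; 241 × 13.93 ≈ 3400 thousand euros.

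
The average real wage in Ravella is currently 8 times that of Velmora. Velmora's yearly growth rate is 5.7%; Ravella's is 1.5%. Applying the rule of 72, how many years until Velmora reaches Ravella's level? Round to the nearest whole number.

The growth-rate gap is 5.7% − 1.5% = 4.2 percentage points.
So the ratio between them halves every 72/4.2 ≈ 17.14 years.
An 8 times gap closes after 3 halvings: 3 × 17.14 ≈ 51 years.

approximately 51 years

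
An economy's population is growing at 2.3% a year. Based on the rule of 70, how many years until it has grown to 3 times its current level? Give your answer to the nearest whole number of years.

At 2.3% it doubles every 70/2.3 ≈ 30.43 years.
Reaching 3× takes log₂(3) ≈ 1.58 doublings.
1.58 × 30.43 ≈ 48 years.

roughly 48 years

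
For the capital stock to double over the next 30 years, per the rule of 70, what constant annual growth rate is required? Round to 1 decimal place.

70 / 30 ≈ 2.33, so about 2.3% a year.

about 2.3%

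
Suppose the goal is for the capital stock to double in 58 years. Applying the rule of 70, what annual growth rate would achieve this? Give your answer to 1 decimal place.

≈ 1.2% a year

70 / 58 ≈ 1.21, so about 1.2% a year.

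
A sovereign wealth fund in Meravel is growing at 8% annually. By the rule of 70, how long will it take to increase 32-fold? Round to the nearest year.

about 44 years

Doubling time ≈ 70/8 = 8.75 years.
32 = 2^5, so 5 doublings → 44 years.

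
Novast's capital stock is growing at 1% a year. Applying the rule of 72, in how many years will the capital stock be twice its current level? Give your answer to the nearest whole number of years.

approximately 72 years

Doubling time ≈ 72 / 1 = 72.00 years.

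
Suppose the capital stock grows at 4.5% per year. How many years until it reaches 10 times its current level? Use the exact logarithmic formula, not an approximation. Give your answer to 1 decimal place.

t = ln(10) / ln(1 + 0.045) = 2.3026 / 0.044017 ≈ 52.31.

52.3 years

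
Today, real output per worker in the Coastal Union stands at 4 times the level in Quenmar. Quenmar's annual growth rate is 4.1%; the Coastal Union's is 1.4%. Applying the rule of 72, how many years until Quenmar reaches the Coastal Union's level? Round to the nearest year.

Quenmar gains on the Coastal Union at 4.1% − 1.4% = 2.7 points a year.
At that relative rate the gap halves every 72/2.7 ≈ 26.67 years.
A 4 times gap closes after 2 halvings: 2 × 26.67 ≈ 53 years.

≈ 53 years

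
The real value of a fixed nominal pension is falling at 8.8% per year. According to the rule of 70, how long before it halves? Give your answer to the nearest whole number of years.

The rule works in reverse for decay: 70/8.8 ≈ 7.95 years to halve.

roughly 8 years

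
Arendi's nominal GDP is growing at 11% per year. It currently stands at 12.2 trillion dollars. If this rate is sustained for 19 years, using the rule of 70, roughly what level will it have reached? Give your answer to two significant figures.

around 97 trillion dollars

It doubles every 70/11 ≈ 6.36 years, so 19 years is 2.99 doublings.
2^2.99 ≈ 7.94; 12.2 × 7.94 ≈ 97 trillion dollars.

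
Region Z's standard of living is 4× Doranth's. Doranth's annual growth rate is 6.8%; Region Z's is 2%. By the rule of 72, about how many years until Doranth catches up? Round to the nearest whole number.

The growth-rate gap is 6.8% − 2% = 4.8 percentage points.
So the ratio between them halves every 72/4.8 ≈ 15.00 years.
A 4× gap closes after 2 halvings: 2 × 15.00 ≈ 30 years.

roughly 30 years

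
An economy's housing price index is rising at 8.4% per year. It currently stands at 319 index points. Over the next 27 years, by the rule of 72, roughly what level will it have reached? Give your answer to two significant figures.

approximately 2800 index points

Doubling time ≈ 72/8.4 = 8.57 years.
27 years is 27/8.57 ≈ 3.15 doublings, a factor of 2^3.15 ≈ 8.88.
319 × 8.88 ≈ 2800 index points.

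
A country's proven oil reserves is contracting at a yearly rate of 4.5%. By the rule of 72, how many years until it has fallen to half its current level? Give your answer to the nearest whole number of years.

around 16 years

Halving time ≈ 72 / 4.5 = 16.00 → 16 years.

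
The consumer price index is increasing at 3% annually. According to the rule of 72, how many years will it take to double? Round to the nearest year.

Doubling time ≈ 72 / 3 = 24.00 years.

around 24 years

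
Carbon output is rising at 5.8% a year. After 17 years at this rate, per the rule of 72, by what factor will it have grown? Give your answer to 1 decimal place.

about 2.6 times

Doubling time ≈ 72/5.8 = 12.41 years.
17 years / 12.41 ≈ 1.37 doublings → factor 2^1.37 ≈ 2.6.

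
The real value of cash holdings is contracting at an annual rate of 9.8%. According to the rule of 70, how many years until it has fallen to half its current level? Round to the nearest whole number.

around 7 years

Halving time ≈ 70 / 9.8 = 7.14 → 7 years.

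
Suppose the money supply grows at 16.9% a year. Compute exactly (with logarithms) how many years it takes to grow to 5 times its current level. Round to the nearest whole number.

t = ln(5) / ln(1 + 0.169) = 1.6094 / 0.156149 ≈ 10.31.
≈ 10 years.

10 years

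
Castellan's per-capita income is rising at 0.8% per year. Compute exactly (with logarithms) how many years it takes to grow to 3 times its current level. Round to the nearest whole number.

138 years

t = ln(3) / ln(1 + 0.008) = 1.0986 / 0.007968 ≈ 137.88.
≈ 138 years.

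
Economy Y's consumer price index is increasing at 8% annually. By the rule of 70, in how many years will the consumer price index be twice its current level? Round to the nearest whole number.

Doubling time ≈ 70 / 8 = 8.75 years.

around 9 years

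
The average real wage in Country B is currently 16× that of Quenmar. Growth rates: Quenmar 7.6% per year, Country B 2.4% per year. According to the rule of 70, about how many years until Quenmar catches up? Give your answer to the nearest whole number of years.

approximately 54 years

Quenmar gains on Country B at 7.6% − 2.4% = 5.2 points a year.
At that relative rate the gap halves every 70/5.2 ≈ 13.46 years.
A 16× gap closes after 4 halvings: 4 × 13.46 ≈ 54 years.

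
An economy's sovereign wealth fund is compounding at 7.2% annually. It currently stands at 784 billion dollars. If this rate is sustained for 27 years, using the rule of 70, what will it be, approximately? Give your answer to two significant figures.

Doubling time ≈ 70/7.2 = 9.72 years.
27 years is 27/9.72 ≈ 2.78 doublings, a factor of 2^2.78 ≈ 6.87.
784 × 6.87 ≈ 5400 billion dollars.

roughly 5400 billion dollars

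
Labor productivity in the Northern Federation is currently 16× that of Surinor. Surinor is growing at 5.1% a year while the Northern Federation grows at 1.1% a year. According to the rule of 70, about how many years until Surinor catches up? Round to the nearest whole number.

Surinor gains on the Northern Federation at 5.1% − 1.1% = 4 points a year.
At that relative rate the gap halves every 70/4 ≈ 17.50 years.
A 16× gap closes after 4 halvings: 4 × 17.50 ≈ 70 years.

≈ 70 years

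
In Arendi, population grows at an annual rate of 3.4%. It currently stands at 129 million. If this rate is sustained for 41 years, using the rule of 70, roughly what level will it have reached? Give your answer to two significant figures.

It doubles every 70/3.4 ≈ 20.59 years, so 41 years is 1.99 doublings.
2^1.99 ≈ 3.97; 129 × 3.97 ≈ 510 million.

approximately 510 million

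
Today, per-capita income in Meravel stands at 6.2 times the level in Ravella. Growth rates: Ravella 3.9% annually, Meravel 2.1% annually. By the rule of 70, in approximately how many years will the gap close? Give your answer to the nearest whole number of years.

around 102 years

The growth-rate gap is 3.9% − 2.1% = 1.8 percentage points.
So the ratio between them halves every 70/1.8 ≈ 38.89 years.
A 6.2 times gap takes log₂(6.2) ≈ 2.63 halvings to close: 2.63 × 38.89 ≈ 102 years.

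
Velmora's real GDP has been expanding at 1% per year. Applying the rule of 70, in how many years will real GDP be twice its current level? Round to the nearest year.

about 70 years

At 1%, doubling takes about 70/1 = 70.00 years.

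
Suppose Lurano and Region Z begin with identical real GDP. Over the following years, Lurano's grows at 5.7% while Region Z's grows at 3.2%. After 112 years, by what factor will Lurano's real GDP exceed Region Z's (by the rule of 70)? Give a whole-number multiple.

around 16 times

Rate gap = 5.7% − 3.2% = 2.5 points.
The ratio doubles every 70/2.5 ≈ 28.00 years.
112/28.00 ≈ 4.00 doublings → ratio ≈ 2^4.00 ≈ 16.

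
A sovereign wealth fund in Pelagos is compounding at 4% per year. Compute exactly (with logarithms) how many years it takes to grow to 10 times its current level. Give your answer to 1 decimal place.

58.7 years

t = ln(10) / ln(1 + 0.04) = 2.3026 / 0.039221 ≈ 58.71.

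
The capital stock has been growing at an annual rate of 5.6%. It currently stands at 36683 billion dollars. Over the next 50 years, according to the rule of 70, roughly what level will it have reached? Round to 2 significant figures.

≈ 590000 billion dollars

Doubling time ≈ 70/5.6 = 12.50 years.
50 years is 50/12.50 ≈ 4.00 doublings, a factor of 2^4.00 ≈ 16.00.
36683 × 16.00 ≈ 590000 billion dollars.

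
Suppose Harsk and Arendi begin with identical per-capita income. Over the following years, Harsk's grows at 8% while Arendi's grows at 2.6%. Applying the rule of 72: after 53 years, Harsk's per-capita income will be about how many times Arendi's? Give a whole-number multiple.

Only the 5.4-point difference matters.
72/5.4 ≈ 13.33 years per doubling of the ratio; 53 years gives 3.98 doublings, so ≈ 16×.

16 times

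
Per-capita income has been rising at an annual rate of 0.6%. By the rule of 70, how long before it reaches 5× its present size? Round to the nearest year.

At 0.6% it doubles every 70/0.6 ≈ 116.67 years.
Reaching 5× takes log₂(5) ≈ 2.32 doublings.
2.32 × 116.67 ≈ 271 years.

≈ 271 years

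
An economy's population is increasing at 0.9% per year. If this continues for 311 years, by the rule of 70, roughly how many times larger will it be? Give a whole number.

70/0.9 ≈ 77.78 years per doubling.
311 years fits 4 doublings: 2^4 = 16.

about 16 times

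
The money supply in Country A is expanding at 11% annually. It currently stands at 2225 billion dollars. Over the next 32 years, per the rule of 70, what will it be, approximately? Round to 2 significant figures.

Doubling time ≈ 70/11 = 6.36 years.
32 years is 32/6.36 ≈ 5.03 doublings, a factor of 2^5.03 ≈ 32.67.
2225 × 32.67 ≈ 73000 billion dollars.

approximately 73000 billion dollars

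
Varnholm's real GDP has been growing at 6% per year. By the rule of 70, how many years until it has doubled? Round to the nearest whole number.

12 years

70/6 ≈ 11.67, so it doubles roughly every 12 years.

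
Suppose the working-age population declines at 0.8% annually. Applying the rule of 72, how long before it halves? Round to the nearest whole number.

Halving time ≈ 72 / 0.8 = 90.00 → 90 years.

around 90 years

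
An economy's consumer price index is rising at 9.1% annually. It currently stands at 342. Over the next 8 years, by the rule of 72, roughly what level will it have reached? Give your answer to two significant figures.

approximately 690

It doubles every 72/9.1 ≈ 7.91 years, so 8 years is 1.01 doublings.
2^1.01 ≈ 2.01; 342 × 2.01 ≈ 690.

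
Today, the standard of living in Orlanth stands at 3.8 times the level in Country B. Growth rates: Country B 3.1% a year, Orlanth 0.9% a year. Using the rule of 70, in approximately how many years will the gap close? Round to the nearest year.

What matters is the difference: 2.2 pp.
Rule of 70 on the gap: the ratio halves every 70/2.2 ≈ 31.82 years.
A 3.8 times gap takes log₂(3.8) ≈ 1.93 halvings to close: 1.93 × 31.82 ≈ 61 years.

approximately 61 years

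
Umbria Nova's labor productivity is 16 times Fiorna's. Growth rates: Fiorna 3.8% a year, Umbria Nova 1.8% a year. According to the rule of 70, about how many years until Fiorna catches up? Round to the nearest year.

Fiorna gains on Umbria Nova at 3.8% − 1.8% = 2 points a year.
At that relative rate the gap halves every 70/2 ≈ 35.00 years.
A 16 times gap closes after 4 halvings: 4 × 35.00 ≈ 140 years.

140 years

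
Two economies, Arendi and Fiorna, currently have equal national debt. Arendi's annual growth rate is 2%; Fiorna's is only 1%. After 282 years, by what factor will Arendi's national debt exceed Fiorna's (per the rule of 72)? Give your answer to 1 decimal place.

approximately 15.1 times

Only the 1-point difference matters.
72/1 ≈ 72.00 years per doubling of the ratio; 282 years gives 3.92 doublings, so ≈ 15.1×.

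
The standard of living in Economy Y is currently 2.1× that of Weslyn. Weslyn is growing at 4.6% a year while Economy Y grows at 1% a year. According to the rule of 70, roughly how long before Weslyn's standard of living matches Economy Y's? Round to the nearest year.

The growth-rate gap is 4.6% − 1% = 3.6 percentage points.
So the ratio between them halves every 70/3.6 ≈ 19.44 years.
A 2.1× gap takes log₂(2.1) ≈ 1.07 halvings to close: 1.07 × 19.44 ≈ 21 years.

roughly 21 years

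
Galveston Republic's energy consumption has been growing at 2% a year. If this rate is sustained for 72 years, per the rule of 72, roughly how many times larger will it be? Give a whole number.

72/2 ≈ 36.00 years per doubling.
72 years fits 2 doublings: 2^2 = 4.

roughly 4 times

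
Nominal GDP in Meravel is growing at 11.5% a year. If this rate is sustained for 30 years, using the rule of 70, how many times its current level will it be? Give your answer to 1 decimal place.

Doubling time ≈ 70/11.5 = 6.09 years.
30 years / 6.09 ≈ 4.93 doublings → factor 2^4.93 ≈ 30.5.

approximately 30.5 times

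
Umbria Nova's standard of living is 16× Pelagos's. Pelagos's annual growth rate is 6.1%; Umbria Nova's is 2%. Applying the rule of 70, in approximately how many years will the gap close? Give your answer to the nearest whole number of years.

around 68 years

What matters is the difference: 4.1 pp.
Rule of 70 on the gap: the ratio halves every 70/4.1 ≈ 17.07 years.
A 16× gap closes after 4 halvings: 4 × 17.07 ≈ 68 years.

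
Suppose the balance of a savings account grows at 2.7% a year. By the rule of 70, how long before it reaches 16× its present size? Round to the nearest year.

Doubling time ≈ 70/2.7 = 25.93 years.
Getting to 16× needs 4 doublings: 4 × 25.93 ≈ 104 years.

≈ 104 years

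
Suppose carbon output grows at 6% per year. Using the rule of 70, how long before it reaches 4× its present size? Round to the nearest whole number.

≈ 23 years

Doubling time ≈ 70/6 = 11.67 years.
4 = 2^2, so 2 doublings → 23 years.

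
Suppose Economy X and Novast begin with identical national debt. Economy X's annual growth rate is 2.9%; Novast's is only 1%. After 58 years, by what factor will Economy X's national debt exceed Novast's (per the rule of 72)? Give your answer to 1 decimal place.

≈ 2.9 times

Economy X pulls ahead at 1.9 pp per year, so the ratio doubles every 72/1.9 ≈ 37.89 years.
In 58 years that's 1.53 doublings: 2^1.53 ≈ 2.9.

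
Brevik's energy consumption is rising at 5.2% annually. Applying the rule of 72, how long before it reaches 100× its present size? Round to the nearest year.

One doubling takes 72/5.2 = 13.85 years.
Reaching 100× takes log₂(100) ≈ 6.64 doublings.
6.64 × 13.85 ≈ 92 years.

about 92 years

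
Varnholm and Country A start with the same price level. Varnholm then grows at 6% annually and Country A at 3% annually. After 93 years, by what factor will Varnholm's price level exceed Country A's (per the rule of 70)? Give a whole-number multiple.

Rate gap = 6% − 3% = 3 points.
The ratio doubles every 70/3 ≈ 23.33 years.
93/23.33 ≈ 3.99 doublings → ratio ≈ 2^3.99 ≈ 16.

roughly 16 times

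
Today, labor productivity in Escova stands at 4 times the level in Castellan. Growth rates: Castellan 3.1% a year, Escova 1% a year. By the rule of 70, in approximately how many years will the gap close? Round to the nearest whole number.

roughly 67 years

Castellan gains on Escova at 3.1% − 1% = 2.1 points a year.
At that relative rate the gap halves every 70/2.1 ≈ 33.33 years.
A 4 times gap closes after 2 halvings: 2 × 33.33 ≈ 67 years.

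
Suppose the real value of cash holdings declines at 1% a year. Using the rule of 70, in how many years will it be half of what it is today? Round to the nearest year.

The rule works in reverse for decay: 70/1 ≈ 70.00 years to halve.

roughly 70 years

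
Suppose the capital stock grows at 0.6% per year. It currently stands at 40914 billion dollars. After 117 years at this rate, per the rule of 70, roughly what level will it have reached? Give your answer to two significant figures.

Doubling time ≈ 70/0.6 = 116.67 years.
117 years is 117/116.67 ≈ 1.00 doublings, a factor of 2^1.00 ≈ 2.00.
40914 × 2.00 ≈ 82000 billion dollars.

approximately 82000 billion dollars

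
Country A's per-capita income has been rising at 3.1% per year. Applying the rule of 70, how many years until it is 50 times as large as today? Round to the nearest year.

At 3.1% it doubles every 70/3.1 ≈ 22.58 years.
50× is log₂ 50 ≈ 5.64 doublings, so ≈ 5.64 × 22.58 = 127 years.

roughly 127 years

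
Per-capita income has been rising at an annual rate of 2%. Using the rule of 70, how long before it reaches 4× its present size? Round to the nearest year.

about 70 years

At 2% it doubles every 70/2 ≈ 35.00 years.
4 = 2^2, so 2 doublings → 70 years.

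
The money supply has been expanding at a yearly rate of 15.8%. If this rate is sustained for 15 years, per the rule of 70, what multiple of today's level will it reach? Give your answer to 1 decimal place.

around 10.5 times

Doubles every ≈ 4.43 years (70/15.8).
15 years is 3.39 doublings; 2^3.39 ≈ 10.5×.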